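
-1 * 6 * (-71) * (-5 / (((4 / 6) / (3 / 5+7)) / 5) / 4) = -60705 / 2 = -30352.50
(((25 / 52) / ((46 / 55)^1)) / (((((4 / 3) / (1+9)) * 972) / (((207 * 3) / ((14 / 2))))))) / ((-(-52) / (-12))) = -6875 / 75712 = -0.09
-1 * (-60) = 60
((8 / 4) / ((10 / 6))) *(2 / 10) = 6 / 25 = 0.24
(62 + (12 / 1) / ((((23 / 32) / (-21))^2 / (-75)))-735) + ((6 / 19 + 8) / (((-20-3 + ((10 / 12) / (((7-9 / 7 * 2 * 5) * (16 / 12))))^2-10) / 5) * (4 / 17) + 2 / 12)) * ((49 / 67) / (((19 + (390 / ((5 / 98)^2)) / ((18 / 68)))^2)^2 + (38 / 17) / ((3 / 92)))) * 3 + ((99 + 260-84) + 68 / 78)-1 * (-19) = -345880275551899801461787593066105549344322498847 / 449973273567923961631747910535098144896539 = -768668.49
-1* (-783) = 783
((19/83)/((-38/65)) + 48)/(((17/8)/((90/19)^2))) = 256057200/509371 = 502.69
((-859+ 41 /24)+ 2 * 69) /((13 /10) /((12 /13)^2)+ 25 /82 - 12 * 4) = 42466980 /2725843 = 15.58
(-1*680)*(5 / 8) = -425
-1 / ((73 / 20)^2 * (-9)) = 400 / 47961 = 0.01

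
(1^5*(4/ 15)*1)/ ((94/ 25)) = 10/ 141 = 0.07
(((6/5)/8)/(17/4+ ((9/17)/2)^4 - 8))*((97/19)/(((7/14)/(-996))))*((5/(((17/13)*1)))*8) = 12459.22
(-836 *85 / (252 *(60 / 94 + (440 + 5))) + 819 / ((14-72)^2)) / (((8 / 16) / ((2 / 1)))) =-1.56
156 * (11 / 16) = 429 / 4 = 107.25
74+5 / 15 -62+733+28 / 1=2320 / 3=773.33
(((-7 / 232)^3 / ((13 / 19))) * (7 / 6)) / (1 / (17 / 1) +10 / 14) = -5428661 / 89607917568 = -0.00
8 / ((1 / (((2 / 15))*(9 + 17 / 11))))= 1856 / 165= 11.25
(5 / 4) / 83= 5 / 332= 0.02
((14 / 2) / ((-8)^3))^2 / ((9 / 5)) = 245 / 2359296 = 0.00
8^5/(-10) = -16384/5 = -3276.80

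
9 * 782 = 7038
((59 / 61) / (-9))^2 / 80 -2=-48220679 / 24112080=-2.00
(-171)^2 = 29241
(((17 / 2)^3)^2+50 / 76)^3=96459201041519400607381131 / 1798045696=53646690546356059.13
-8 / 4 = -2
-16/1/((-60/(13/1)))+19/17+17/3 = 2614/255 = 10.25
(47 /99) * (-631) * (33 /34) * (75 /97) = -741425 /3298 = -224.81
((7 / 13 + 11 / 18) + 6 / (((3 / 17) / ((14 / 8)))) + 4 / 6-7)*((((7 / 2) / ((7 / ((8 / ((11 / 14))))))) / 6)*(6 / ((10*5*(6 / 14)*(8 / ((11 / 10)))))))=62279 / 35100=1.77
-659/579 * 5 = -5.69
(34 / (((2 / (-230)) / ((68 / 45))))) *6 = -106352 / 3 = -35450.67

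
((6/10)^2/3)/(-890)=-3/22250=-0.00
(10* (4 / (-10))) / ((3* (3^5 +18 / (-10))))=-10 / 1809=-0.01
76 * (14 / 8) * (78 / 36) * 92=79534 / 3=26511.33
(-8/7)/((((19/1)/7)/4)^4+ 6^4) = -702464/796724497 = -0.00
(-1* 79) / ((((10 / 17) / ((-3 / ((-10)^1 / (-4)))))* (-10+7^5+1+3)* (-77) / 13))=-52377 / 32341925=-0.00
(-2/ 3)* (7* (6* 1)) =-28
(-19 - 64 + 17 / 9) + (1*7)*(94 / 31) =-16708 / 279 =-59.89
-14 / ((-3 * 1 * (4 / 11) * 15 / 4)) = 154 / 45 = 3.42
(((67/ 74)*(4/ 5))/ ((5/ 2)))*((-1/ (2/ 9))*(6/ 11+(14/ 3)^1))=-69144/ 10175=-6.80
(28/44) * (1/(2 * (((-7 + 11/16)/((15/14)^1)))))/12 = -5/1111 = -0.00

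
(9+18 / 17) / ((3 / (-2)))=-114 / 17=-6.71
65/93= 0.70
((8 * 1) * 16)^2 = 16384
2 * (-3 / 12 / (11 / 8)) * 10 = -40 / 11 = -3.64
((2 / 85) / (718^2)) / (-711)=-1 / 15577846470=-0.00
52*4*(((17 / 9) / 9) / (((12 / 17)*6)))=7514 / 729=10.31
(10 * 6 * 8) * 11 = 5280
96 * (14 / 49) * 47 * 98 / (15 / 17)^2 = 12170368 / 75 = 162271.57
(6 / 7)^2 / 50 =18 / 1225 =0.01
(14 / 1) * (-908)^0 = 14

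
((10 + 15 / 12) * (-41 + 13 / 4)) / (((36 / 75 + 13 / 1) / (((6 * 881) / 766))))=-448979625 / 2065136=-217.41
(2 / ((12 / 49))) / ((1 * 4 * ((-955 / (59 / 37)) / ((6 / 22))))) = -2891 / 3109480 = -0.00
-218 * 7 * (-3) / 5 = 4578 / 5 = 915.60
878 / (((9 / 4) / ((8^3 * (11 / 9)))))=19779584 / 81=244192.40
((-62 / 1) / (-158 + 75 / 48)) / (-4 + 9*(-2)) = -0.02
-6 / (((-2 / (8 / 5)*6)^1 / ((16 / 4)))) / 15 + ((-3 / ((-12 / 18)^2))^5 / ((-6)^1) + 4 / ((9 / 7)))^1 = 1077699929 / 460800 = 2338.76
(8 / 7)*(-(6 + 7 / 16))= -103 / 14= -7.36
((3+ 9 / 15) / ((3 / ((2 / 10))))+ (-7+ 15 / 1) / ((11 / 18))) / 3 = 1222 / 275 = 4.44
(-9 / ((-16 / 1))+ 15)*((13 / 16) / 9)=1079 / 768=1.40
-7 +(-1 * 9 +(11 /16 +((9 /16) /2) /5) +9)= -1001 /160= -6.26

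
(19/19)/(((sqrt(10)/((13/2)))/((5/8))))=13* sqrt(10)/32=1.28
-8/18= -4/9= -0.44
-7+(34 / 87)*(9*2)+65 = 1886 / 29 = 65.03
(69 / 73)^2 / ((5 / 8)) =38088 / 26645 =1.43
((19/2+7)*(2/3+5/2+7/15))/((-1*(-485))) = 1199/9700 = 0.12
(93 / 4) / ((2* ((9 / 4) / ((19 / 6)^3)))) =212629 / 1296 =164.07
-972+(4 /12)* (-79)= -2995 /3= -998.33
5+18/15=31/5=6.20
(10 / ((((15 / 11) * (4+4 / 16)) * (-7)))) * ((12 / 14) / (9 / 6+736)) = -352 / 1228675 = -0.00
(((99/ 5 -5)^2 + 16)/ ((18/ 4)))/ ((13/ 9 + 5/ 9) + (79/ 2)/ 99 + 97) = 0.53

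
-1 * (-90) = 90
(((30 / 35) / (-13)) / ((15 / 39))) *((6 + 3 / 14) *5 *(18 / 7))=-4698 / 343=-13.70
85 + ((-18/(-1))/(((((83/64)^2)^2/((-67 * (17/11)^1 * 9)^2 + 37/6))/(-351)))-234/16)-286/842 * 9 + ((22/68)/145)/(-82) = -3791472553122166943039340167/1954657197340919720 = -1939712271.94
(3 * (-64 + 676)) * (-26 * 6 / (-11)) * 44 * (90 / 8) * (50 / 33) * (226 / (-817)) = -48547512000 / 8987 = -5401970.85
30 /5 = 6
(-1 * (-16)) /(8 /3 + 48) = 6 /19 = 0.32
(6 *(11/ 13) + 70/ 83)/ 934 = 0.01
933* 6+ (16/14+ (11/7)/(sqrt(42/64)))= 44* sqrt(42)/147+ 39194/7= 5601.08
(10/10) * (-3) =-3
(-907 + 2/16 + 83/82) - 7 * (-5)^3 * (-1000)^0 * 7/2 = 707377/328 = 2156.64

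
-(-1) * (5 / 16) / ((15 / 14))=7 / 24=0.29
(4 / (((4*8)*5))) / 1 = 0.02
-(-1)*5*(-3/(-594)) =5/198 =0.03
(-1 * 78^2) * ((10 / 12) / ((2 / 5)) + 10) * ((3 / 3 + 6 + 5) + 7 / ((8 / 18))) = -8160165 / 4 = -2040041.25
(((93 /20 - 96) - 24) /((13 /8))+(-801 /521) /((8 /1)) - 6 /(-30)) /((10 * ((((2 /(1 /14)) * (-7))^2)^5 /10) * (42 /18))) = -57687099 /158671826318727109071538749440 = -0.00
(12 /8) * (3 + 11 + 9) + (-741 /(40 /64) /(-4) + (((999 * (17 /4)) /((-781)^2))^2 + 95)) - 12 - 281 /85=207757073112593133 /505991293268560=410.59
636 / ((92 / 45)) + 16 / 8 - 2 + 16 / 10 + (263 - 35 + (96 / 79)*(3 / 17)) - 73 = 72265032 / 154445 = 467.90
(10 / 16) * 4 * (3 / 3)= 5 / 2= 2.50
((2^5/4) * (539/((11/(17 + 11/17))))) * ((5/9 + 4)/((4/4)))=31513.73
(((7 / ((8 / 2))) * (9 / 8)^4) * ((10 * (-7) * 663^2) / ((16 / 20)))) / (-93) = 1177638318675 / 1015808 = 1159311.92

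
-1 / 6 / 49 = -1 / 294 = -0.00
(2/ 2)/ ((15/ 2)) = 2/ 15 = 0.13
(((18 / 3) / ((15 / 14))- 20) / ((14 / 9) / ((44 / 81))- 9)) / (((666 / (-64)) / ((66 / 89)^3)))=-59969536 / 652096325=-0.09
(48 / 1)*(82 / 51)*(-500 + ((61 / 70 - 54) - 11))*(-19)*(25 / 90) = 82031816 / 357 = 229781.00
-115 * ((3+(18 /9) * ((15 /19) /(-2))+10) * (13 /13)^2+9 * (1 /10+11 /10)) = -50278 /19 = -2646.21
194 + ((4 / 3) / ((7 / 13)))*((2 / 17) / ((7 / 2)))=485014 / 2499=194.08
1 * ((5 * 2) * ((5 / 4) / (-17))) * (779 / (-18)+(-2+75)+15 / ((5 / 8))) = -24175 / 612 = -39.50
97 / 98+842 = 82613 / 98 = 842.99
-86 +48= -38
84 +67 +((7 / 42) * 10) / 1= 458 / 3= 152.67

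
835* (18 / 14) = 7515 / 7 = 1073.57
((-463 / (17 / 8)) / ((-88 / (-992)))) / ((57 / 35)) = -16075360 / 10659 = -1508.15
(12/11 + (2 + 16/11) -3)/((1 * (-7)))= -17/77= -0.22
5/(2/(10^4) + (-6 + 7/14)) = -25000/27499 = -0.91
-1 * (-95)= 95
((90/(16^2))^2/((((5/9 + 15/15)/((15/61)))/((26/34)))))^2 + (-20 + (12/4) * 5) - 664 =-37851181091497593111/56578764905119744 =-669.00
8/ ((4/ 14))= 28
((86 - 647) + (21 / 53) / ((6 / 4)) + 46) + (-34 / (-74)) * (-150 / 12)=-2041319 / 3922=-520.48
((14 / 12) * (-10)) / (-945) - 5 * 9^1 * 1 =-3644 / 81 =-44.99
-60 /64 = -15 /16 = -0.94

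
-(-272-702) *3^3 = 26298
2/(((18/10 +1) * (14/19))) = 95/98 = 0.97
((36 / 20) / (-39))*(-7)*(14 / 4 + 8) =483 / 130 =3.72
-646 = -646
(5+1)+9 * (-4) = -30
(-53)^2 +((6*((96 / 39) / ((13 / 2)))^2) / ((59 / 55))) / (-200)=23667181663 / 8425495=2809.00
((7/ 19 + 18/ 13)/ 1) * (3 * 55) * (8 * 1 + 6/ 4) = 71445/ 26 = 2747.88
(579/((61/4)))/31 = 2316/1891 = 1.22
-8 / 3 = -2.67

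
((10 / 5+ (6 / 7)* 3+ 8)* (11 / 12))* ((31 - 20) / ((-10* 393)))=-1331 / 41265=-0.03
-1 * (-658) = 658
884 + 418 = 1302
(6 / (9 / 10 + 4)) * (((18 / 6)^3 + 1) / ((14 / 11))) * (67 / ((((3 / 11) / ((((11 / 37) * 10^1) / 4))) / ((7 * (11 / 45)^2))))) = 43161668 / 20979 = 2057.37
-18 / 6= -3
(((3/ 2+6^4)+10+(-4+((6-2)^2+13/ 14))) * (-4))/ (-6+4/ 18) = 6399/ 7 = 914.14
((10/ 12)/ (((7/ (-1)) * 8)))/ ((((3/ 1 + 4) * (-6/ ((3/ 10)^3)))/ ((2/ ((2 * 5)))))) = 3/ 1568000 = 0.00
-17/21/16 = -17/336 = -0.05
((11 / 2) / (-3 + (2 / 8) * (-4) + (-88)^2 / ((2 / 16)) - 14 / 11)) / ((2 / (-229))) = -0.01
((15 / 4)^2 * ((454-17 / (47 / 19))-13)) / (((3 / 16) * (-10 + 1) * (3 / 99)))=-5611100 / 47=-119385.11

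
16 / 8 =2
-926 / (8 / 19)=-8797 / 4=-2199.25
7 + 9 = 16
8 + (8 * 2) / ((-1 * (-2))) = 16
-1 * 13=-13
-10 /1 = -10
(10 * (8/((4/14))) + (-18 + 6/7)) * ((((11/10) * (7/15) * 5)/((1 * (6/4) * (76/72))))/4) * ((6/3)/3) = 4048/57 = 71.02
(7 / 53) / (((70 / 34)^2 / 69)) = 19941 / 9275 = 2.15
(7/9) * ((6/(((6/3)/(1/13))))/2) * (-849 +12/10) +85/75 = -74.95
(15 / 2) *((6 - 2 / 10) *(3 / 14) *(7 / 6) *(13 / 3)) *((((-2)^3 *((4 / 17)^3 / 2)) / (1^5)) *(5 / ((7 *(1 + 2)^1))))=-60320 / 103173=-0.58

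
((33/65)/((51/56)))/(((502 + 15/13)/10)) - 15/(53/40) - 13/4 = -14.56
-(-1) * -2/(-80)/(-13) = -1/520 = -0.00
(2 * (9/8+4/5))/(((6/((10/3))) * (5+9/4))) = 77/261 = 0.30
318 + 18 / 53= 16872 / 53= 318.34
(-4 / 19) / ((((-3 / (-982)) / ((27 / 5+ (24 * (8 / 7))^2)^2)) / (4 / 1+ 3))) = -45123978169224 / 162925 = -276961658.24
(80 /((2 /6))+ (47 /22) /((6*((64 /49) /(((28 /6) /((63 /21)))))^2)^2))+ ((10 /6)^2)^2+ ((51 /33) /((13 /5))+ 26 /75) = 440542561698498827 /1770836616806400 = 248.78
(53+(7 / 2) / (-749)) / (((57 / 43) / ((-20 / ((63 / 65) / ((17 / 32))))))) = -2694338075 / 6147792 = -438.26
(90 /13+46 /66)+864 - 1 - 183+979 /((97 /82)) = 63053195 /41613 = 1515.23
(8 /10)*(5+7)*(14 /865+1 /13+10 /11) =5950416 /618475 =9.62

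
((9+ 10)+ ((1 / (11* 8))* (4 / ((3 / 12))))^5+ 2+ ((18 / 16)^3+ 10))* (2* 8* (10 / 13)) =13368120175 / 33498608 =399.06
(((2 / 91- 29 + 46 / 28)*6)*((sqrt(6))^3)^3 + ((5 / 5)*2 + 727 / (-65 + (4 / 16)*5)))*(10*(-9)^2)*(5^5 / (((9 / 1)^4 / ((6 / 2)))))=-22387500000*sqrt(6) / 91- 14987500 / 1377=-602625737.10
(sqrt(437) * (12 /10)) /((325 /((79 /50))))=237 * sqrt(437) /40625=0.12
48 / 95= 0.51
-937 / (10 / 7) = -6559 / 10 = -655.90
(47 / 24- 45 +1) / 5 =-1009 / 120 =-8.41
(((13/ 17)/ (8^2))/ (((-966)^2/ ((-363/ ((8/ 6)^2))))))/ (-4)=0.00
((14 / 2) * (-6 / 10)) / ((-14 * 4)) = 3 / 40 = 0.08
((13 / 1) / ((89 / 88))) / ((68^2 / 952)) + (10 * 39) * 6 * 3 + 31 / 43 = 7023.37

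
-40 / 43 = -0.93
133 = 133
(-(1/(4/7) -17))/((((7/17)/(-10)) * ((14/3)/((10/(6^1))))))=-25925/196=-132.27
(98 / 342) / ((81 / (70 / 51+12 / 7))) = 406 / 37179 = 0.01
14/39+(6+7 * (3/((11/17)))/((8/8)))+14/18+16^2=380426/1287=295.59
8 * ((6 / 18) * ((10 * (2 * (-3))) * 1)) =-160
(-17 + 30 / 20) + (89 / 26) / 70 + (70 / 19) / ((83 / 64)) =-36193217 / 2870140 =-12.61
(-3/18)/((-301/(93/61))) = 31/36722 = 0.00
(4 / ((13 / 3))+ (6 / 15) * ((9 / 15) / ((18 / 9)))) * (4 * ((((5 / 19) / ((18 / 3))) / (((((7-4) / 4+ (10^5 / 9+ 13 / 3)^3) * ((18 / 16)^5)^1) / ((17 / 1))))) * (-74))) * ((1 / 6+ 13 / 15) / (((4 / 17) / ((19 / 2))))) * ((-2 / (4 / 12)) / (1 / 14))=4909639794688 / 15060464150670551925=0.00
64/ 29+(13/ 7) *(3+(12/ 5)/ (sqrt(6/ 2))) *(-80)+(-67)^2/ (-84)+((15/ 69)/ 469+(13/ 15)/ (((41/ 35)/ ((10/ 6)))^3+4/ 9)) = -5467458018736675/ 11026376344956 - 832 *sqrt(3)/ 7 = -701.72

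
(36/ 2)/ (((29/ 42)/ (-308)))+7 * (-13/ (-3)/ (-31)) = -8030.22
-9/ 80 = -0.11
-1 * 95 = -95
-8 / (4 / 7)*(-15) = 210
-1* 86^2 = -7396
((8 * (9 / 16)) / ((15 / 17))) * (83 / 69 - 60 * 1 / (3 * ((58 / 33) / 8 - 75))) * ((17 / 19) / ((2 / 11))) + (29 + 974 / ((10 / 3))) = 6178871787 / 17254508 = 358.10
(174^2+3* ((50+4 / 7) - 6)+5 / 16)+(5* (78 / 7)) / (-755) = 514293125 / 16912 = 30409.95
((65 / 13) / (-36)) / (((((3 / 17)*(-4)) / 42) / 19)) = 11305 / 72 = 157.01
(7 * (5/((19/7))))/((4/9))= 2205/76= 29.01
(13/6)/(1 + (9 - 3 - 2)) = 13/30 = 0.43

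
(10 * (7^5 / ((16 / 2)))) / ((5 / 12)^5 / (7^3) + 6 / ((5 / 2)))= 8965418515200 / 1024208137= 8753.51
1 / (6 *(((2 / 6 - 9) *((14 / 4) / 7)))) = -1 / 26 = -0.04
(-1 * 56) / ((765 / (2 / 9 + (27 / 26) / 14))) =-1942 / 89505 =-0.02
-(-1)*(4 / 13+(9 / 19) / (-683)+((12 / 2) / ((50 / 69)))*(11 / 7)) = 13.32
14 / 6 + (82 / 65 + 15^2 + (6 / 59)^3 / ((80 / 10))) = 9154979569 / 40048905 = 228.60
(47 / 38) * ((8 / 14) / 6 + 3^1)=3055 / 798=3.83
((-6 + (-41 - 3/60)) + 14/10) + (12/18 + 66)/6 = -6217/180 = -34.54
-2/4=-1/2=-0.50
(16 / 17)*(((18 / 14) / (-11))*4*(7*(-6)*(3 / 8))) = 1296 / 187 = 6.93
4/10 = 2/5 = 0.40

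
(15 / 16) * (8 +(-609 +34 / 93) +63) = -15625 / 31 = -504.03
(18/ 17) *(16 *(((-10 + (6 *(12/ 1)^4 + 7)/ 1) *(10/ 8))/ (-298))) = -22394340/ 2533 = -8841.03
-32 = -32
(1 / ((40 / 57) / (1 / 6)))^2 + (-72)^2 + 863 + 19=38822761 / 6400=6066.06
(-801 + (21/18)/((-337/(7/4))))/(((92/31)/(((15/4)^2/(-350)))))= 602503941/55559168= 10.84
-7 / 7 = -1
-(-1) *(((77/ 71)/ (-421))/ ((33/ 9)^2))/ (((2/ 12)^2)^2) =-81648/ 328801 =-0.25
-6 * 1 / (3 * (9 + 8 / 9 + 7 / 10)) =-180 / 953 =-0.19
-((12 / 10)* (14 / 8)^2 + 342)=-13827 / 40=-345.68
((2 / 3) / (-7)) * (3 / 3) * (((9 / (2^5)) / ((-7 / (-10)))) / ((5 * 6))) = -1 / 784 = -0.00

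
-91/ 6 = -15.17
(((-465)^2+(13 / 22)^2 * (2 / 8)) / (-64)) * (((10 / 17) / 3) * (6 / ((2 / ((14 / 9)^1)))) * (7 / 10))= -20511976681 / 9478656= -2164.02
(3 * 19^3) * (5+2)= 144039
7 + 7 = 14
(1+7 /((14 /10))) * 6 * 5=180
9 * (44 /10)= 198 /5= 39.60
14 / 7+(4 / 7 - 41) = -269 / 7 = -38.43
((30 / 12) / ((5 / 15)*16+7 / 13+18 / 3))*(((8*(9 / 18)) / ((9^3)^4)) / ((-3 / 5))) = -650 / 130764875390703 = -0.00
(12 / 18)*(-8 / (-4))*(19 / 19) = 4 / 3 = 1.33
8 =8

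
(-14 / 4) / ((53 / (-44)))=154 / 53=2.91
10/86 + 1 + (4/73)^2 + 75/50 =1200401/458294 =2.62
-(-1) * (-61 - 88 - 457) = -606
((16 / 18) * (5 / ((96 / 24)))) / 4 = 5 / 18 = 0.28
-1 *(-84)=84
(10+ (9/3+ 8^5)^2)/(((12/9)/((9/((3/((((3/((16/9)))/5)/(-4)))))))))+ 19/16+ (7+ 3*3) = -260967021593/1280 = -203880485.62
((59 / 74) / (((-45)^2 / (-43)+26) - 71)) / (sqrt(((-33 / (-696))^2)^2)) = -8534468 / 2216115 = -3.85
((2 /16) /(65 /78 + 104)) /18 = 1 /15096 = 0.00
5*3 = 15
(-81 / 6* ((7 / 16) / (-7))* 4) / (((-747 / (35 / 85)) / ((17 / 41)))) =-21 / 27224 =-0.00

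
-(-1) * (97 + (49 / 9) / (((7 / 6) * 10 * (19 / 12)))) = 9243 / 95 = 97.29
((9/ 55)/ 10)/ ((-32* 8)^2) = 9/ 36044800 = 0.00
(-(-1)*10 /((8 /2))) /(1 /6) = 15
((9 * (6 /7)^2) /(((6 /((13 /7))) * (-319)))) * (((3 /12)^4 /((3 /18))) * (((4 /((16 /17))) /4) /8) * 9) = -161109 /896344064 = -0.00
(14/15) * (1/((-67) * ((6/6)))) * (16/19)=-0.01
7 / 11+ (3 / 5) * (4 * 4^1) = 563 / 55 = 10.24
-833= -833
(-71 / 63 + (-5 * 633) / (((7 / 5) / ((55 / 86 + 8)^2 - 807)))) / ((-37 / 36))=-771447763159 / 478891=-1610904.70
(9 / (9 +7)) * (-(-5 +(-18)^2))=-2871 / 16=-179.44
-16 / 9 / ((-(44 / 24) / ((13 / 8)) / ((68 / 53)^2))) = 240448 / 92697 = 2.59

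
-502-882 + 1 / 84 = -116255 / 84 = -1383.99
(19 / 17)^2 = 361 / 289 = 1.25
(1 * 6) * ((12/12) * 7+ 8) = 90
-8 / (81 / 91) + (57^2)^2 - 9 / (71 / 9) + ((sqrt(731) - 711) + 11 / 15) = sqrt(731) + 303517093792 / 28755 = 10555307.64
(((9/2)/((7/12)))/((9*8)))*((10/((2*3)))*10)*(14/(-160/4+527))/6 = 25/2922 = 0.01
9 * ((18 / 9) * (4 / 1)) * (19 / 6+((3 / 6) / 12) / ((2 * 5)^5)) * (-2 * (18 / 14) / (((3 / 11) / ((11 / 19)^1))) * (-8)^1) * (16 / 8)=8276401089 / 415625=19913.15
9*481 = 4329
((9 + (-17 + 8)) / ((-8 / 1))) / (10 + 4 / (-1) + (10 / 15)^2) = 0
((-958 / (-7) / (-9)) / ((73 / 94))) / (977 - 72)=-0.02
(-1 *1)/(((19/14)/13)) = -182/19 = -9.58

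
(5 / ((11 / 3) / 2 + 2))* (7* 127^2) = 3387090 / 23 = 147264.78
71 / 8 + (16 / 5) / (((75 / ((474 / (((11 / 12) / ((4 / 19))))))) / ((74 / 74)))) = 2825627 / 209000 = 13.52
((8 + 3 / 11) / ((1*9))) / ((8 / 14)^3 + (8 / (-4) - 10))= -31213 / 401148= -0.08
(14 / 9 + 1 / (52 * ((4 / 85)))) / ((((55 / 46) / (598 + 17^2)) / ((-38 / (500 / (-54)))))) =4275825189 / 715000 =5980.18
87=87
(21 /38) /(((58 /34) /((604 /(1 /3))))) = 323442 /551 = 587.01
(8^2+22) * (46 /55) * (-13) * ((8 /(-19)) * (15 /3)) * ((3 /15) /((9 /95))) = 411424 /99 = 4155.80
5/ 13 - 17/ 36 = -41/ 468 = -0.09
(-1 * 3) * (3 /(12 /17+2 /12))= -918 /89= -10.31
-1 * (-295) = 295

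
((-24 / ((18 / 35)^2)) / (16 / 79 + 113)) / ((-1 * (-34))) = -96775 / 4104837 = -0.02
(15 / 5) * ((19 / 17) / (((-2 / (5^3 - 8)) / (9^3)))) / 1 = -4861701 / 34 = -142991.21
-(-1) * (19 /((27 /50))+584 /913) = 883118 /24651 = 35.82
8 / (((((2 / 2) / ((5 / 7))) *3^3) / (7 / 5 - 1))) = 16 / 189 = 0.08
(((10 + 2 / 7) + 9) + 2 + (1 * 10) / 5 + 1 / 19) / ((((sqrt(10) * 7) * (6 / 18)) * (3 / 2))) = 3104 * sqrt(10) / 4655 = 2.11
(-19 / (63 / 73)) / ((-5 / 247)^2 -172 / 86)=84619483 / 7685559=11.01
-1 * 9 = -9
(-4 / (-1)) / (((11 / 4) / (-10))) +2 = -138 / 11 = -12.55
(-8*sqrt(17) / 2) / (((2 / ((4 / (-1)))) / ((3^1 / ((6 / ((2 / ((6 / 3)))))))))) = 4*sqrt(17) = 16.49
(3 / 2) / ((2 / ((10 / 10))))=3 / 4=0.75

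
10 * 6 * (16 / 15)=64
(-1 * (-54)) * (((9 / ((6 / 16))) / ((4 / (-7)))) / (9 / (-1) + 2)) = 324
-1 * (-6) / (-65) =-6 / 65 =-0.09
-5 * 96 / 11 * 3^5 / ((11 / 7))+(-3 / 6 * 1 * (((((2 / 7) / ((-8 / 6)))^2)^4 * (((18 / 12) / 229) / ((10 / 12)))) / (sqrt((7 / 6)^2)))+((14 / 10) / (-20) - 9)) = -48353368197633269359 / 7156211816723200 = -6756.84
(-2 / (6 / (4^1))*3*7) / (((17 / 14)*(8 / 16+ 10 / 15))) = -336 / 17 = -19.76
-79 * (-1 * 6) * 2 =948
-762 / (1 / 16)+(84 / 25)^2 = -7612944 / 625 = -12180.71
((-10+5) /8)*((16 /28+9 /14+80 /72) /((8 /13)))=-19045 /8064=-2.36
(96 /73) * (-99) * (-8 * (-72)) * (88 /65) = -481738752 /4745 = -101525.55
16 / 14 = 8 / 7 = 1.14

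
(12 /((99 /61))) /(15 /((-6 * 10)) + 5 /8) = 1952 /99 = 19.72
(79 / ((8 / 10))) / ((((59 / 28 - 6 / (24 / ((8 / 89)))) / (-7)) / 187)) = -64425053 / 1039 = -62006.79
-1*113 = -113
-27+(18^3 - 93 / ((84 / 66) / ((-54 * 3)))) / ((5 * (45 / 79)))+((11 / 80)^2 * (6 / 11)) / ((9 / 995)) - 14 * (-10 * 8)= 490433863 / 67200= 7298.12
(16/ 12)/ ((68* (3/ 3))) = 1/ 51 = 0.02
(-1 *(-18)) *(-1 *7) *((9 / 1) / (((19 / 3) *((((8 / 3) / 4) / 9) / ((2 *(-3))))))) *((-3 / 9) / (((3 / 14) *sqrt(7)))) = -8527.12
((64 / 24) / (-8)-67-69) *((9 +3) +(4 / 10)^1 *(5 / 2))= -5317 / 3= -1772.33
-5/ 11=-0.45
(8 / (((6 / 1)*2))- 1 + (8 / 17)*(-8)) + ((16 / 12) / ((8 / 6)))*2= -107 / 51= -2.10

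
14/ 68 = 7/ 34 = 0.21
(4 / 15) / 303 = 4 / 4545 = 0.00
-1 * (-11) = 11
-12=-12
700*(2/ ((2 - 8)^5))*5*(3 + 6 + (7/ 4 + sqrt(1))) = -41125/ 3888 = -10.58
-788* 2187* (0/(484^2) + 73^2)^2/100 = -12235069754199/25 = -489402790167.96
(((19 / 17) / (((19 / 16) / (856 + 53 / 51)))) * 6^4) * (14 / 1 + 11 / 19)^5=492689657110491507456 / 715592611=688505791615.13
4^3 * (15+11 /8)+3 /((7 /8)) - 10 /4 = 14685 /14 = 1048.93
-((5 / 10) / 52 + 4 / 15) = -431 / 1560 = -0.28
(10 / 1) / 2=5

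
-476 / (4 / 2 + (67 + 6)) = -476 / 75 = -6.35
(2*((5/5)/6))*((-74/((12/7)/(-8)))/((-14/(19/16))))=-703/72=-9.76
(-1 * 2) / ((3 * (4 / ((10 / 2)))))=-5 / 6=-0.83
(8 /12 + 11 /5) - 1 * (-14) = 253 /15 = 16.87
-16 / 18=-8 / 9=-0.89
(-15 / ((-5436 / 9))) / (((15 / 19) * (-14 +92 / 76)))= -361 / 146772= -0.00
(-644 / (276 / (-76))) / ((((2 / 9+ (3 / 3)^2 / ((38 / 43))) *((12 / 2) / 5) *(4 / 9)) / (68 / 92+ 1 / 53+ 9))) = 1352639925 / 564397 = 2396.61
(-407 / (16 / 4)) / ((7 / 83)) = -33781 / 28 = -1206.46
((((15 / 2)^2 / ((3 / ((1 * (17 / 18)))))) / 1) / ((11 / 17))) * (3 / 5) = 1445 / 88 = 16.42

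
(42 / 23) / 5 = 42 / 115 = 0.37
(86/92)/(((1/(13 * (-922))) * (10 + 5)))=-257699/345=-746.95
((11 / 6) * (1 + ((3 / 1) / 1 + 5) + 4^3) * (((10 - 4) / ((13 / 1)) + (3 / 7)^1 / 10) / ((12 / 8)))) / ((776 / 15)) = 122859 / 141232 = 0.87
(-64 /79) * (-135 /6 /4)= 360 /79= 4.56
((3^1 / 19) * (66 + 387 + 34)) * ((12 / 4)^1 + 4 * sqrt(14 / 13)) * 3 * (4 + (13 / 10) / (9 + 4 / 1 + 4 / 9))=65179593 / 22990 + 43453062 * sqrt(182) / 149435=6758.00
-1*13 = -13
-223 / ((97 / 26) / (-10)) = 57980 / 97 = 597.73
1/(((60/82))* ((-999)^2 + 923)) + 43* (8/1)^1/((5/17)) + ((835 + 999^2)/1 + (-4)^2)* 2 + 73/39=18993234777989/9501960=1998875.47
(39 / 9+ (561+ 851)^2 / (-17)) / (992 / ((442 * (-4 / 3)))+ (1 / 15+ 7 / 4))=-1555062860 / 1769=-879063.23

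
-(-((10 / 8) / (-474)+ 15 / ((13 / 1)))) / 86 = 28375 / 2119728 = 0.01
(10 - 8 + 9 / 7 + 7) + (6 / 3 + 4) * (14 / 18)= 314 / 21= 14.95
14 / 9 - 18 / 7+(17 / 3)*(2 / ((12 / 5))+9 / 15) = 4477 / 630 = 7.11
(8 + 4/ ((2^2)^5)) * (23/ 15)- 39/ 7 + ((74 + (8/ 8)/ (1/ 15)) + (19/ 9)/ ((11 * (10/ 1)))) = 84907841/ 887040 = 95.72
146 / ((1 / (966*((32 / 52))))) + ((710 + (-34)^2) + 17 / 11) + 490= 12748297 / 143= 89148.93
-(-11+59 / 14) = 95 / 14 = 6.79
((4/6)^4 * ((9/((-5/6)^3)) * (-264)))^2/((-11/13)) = -12145655808/15625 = -777321.97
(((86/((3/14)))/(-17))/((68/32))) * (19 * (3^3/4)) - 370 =-518698/289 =-1794.80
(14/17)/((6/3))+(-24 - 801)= -14018/17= -824.59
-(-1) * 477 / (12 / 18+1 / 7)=10017 / 17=589.24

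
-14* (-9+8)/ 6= 7/ 3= 2.33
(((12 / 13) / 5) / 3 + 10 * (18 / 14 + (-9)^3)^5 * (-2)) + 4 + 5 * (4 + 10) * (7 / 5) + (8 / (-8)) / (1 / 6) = 4459005986774977234108 / 1092455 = 4081638133172512.58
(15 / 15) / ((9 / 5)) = 5 / 9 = 0.56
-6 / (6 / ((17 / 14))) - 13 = -199 / 14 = -14.21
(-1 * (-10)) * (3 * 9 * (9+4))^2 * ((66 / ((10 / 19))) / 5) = 154494054 / 5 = 30898810.80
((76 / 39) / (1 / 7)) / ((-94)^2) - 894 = -77018861 / 86151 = -894.00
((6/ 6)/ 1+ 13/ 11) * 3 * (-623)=-4077.82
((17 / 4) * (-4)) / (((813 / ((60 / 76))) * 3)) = -85 / 15447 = -0.01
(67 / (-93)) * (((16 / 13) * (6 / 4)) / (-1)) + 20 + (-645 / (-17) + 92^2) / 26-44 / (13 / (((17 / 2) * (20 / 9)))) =35071163 / 123318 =284.40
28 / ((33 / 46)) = 1288 / 33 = 39.03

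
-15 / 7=-2.14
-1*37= -37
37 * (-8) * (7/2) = -1036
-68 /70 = -34 /35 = -0.97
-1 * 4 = -4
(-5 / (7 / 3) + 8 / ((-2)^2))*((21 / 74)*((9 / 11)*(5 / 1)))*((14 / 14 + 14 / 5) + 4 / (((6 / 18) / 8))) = -13473 / 814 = -16.55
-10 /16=-5 /8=-0.62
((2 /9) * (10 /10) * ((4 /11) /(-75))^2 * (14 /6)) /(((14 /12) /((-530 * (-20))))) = 27136 /245025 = 0.11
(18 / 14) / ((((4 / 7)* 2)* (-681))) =-3 / 1816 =-0.00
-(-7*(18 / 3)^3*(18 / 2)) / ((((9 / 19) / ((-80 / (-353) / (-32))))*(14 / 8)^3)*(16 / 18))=-738720 / 17297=-42.71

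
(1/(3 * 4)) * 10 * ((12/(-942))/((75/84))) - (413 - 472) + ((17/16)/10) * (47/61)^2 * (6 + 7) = 16771062043/280414560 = 59.81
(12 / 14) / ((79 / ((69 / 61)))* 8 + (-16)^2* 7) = 207 / 567700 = 0.00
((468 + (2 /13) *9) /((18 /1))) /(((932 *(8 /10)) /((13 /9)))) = 565 /11184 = 0.05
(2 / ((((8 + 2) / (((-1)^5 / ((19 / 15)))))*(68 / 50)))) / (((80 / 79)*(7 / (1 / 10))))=-237 / 144704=-0.00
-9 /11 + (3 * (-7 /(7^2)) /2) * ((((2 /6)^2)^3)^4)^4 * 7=-38176112646815654150848972575231205385341297937 /46659693234996910628815410925282584359861586354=-0.82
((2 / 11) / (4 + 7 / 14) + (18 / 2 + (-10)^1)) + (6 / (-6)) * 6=-689 / 99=-6.96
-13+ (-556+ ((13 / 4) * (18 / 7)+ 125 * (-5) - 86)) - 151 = -1422.64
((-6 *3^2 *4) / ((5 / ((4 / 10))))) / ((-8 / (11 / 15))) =198 / 125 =1.58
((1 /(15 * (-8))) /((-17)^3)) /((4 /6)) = 0.00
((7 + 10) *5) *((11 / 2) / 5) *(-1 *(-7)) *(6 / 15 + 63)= 414953 / 10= 41495.30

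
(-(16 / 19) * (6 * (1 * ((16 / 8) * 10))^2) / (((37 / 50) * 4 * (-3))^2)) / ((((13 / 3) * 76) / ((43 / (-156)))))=5375000 / 250563963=0.02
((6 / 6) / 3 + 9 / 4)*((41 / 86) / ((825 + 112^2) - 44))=31 / 335400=0.00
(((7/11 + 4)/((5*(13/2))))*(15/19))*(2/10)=306/13585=0.02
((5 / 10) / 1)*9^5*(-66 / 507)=-649539 / 169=-3843.43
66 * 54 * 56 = 199584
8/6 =4/3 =1.33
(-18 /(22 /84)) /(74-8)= -126 /121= -1.04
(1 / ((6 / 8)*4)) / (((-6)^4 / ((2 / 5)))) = 1 / 9720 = 0.00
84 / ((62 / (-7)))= -294 / 31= -9.48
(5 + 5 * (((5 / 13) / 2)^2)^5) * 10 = 3529177635475025 / 70583547826688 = 50.00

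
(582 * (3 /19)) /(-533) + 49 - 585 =-5429818 /10127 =-536.17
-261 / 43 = -6.07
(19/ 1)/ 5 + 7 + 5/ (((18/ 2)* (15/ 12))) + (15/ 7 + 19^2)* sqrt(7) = 506/ 45 + 2542* sqrt(7)/ 7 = 972.03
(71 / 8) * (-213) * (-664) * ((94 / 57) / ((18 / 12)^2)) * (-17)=-2674431976 / 171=-15639953.08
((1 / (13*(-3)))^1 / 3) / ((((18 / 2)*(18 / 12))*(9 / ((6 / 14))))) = -0.00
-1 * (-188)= 188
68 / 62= 34 / 31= 1.10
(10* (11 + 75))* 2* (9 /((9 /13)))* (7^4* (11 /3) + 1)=590617040 /3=196872346.67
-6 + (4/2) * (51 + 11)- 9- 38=71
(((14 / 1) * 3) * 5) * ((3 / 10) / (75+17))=63 / 92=0.68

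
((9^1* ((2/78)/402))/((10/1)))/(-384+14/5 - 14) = -0.00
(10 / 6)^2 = 25 / 9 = 2.78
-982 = -982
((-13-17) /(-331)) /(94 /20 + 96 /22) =3300 /330007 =0.01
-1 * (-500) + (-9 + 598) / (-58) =28411 / 58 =489.84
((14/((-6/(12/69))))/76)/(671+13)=-7/896724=-0.00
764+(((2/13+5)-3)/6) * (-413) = 24014/39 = 615.74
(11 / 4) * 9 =99 / 4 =24.75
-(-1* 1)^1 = 1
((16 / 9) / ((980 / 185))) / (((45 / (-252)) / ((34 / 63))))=-20128 / 19845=-1.01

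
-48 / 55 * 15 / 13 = -144 / 143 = -1.01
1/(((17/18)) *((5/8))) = 1.69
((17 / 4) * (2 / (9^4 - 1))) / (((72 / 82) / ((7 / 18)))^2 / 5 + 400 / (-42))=-102459 / 672466432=-0.00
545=545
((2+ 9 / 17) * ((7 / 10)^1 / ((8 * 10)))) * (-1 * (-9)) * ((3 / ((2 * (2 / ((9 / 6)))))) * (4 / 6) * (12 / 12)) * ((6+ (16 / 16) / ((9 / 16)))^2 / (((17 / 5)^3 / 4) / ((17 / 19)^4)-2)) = 1843625 / 2719704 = 0.68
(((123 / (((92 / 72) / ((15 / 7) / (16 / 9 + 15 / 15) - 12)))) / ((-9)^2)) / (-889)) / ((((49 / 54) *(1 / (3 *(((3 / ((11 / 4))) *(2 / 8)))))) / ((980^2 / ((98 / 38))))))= 7935330240 / 1574419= 5040.16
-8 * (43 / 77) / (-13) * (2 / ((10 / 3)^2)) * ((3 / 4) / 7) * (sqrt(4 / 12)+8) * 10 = 774 * sqrt(3) / 35035+18576 / 35035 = 0.57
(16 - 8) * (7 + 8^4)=32824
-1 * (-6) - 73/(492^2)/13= 18880919/3146832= 6.00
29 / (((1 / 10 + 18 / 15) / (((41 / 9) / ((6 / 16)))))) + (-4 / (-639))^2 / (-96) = 8630998547 / 31849038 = 271.00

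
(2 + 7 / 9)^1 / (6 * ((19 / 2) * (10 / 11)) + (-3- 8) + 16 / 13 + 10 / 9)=3575 / 55547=0.06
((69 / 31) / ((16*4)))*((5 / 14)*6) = 1035 / 13888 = 0.07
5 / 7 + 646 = 4527 / 7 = 646.71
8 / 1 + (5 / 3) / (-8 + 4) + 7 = 175 / 12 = 14.58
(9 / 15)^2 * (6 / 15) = 18 / 125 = 0.14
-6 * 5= -30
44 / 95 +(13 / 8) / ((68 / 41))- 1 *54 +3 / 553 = -52.55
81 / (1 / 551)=44631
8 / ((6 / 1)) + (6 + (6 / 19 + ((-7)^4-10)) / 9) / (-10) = -4909 / 190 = -25.84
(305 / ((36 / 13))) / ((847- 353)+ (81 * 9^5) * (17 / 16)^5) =1039400960 / 61124850107793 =0.00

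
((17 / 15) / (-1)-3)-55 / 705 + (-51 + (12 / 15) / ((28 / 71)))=-262457 / 4935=-53.18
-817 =-817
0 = 0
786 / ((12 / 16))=1048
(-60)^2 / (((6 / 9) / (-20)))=-108000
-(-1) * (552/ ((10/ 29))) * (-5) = -8004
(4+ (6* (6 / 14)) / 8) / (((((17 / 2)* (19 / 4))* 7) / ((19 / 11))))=22 / 833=0.03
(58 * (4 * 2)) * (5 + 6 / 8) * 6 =16008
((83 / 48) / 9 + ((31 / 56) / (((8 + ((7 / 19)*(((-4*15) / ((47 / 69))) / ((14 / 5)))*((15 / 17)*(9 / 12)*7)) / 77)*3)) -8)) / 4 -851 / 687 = -21513405476207 / 6755938346304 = -3.18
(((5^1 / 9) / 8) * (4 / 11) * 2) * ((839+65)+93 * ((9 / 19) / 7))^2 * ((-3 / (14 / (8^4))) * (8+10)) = -661185179.75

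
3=3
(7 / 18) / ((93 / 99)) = 77 / 186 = 0.41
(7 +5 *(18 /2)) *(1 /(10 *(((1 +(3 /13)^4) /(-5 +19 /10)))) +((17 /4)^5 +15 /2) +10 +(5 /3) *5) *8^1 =20190375154703 /34370400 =587434.98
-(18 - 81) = 63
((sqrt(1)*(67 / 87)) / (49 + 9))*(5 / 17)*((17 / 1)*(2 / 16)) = 0.01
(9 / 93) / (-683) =-0.00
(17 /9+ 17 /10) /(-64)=-323 /5760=-0.06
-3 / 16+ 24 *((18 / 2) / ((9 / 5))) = 1917 / 16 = 119.81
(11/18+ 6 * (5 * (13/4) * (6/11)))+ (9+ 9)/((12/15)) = 7553/99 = 76.29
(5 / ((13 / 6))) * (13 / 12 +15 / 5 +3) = 425 / 26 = 16.35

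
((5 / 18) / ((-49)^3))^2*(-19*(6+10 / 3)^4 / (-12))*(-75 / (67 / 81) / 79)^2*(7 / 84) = 1187500 / 161505794331049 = 0.00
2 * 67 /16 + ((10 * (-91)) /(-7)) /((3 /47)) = 2045.04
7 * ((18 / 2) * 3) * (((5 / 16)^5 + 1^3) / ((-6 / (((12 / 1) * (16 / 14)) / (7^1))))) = -4056561 / 65536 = -61.90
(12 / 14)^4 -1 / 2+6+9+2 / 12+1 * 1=116735 / 7203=16.21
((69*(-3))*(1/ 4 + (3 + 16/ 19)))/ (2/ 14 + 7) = -450639/ 3800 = -118.59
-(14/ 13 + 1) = -2.08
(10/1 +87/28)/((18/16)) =734/63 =11.65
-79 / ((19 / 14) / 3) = -3318 / 19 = -174.63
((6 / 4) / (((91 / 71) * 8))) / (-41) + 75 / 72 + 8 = 1618615 / 179088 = 9.04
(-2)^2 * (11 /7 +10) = 324 /7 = 46.29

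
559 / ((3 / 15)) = 2795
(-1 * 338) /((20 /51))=-8619 /10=-861.90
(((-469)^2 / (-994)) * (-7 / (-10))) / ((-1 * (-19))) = -219961 / 26980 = -8.15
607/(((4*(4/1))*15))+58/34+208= 865919/4080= 212.24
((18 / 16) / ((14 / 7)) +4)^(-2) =0.05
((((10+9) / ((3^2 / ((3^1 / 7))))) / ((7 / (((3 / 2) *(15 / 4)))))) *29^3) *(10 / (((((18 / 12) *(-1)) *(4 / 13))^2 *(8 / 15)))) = 9789134875 / 6272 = 1560767.68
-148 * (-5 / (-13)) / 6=-370 / 39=-9.49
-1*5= -5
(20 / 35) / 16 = 1 / 28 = 0.04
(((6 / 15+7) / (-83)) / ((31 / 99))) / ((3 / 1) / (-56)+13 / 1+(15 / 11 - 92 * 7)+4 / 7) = 752136 / 1661887835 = 0.00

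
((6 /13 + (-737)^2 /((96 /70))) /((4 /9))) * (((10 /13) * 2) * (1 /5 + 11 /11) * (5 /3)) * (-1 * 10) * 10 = -92678318625 /338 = -274196208.95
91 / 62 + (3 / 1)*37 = 6973 / 62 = 112.47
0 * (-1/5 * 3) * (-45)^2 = 0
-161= -161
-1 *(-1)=1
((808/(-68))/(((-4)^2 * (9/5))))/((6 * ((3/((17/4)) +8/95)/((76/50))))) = -36461/275616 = -0.13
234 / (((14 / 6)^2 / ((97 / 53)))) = 204282 / 2597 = 78.66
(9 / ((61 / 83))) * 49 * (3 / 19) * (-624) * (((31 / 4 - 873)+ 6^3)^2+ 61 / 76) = -548783279582265 / 22021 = -24920906388.55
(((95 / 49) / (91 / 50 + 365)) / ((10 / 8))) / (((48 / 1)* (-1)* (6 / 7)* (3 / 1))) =-475 / 13865796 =-0.00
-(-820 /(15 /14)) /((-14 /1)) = -164 /3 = -54.67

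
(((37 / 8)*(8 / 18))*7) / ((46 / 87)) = 7511 / 276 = 27.21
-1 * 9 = -9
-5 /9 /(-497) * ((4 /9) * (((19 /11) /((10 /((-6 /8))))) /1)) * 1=-19 /295218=-0.00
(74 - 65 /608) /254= 44927 /154432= 0.29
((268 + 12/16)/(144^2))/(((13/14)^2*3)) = 52675/10513152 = 0.01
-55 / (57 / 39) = -715 / 19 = -37.63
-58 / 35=-1.66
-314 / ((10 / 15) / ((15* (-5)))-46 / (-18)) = -23550 / 191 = -123.30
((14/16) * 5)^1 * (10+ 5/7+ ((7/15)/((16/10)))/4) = 36245/768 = 47.19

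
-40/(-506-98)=10/151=0.07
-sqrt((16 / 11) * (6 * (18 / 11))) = -24 * sqrt(3) / 11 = -3.78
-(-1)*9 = 9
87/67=1.30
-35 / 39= -0.90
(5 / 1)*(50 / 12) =125 / 6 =20.83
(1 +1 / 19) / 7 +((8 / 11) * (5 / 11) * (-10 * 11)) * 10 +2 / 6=-363.15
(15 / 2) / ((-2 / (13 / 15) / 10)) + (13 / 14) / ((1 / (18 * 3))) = 247 / 14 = 17.64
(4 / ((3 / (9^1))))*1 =12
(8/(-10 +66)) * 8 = 8/7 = 1.14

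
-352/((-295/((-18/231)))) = -192/2065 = -0.09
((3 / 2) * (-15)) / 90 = -1 / 4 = -0.25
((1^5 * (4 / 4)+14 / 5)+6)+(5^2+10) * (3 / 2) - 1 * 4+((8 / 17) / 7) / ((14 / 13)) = 486159 / 8330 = 58.36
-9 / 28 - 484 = -13561 / 28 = -484.32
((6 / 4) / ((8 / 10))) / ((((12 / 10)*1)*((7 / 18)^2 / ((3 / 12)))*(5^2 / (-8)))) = -81 / 98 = -0.83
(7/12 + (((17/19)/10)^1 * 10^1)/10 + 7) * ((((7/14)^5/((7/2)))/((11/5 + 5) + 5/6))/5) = 8747/5128480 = 0.00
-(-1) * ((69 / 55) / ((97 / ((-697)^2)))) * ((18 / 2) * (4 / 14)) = 603374778 / 37345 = 16156.78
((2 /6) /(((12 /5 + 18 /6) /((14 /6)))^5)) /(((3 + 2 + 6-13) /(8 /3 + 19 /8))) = -6355146875 /502096953744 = -0.01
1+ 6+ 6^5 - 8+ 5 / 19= 147730 / 19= 7775.26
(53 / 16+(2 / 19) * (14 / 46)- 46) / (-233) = 298247 / 1629136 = 0.18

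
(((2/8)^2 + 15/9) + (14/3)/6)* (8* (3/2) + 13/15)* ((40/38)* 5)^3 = 2412500/513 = 4702.73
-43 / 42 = -1.02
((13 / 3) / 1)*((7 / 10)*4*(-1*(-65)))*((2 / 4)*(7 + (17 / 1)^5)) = 559899704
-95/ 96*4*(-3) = 95/ 8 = 11.88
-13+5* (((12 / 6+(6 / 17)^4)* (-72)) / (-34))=11842699 / 1419857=8.34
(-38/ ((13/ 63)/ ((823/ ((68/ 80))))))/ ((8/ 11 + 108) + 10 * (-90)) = 54182205/ 240448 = 225.34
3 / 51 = 1 / 17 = 0.06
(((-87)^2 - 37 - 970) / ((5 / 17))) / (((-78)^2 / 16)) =446216 / 7605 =58.67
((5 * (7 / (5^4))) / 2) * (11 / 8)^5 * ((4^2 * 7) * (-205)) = -323551459 / 102400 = -3159.68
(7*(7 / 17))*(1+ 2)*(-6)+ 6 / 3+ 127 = 1311 / 17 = 77.12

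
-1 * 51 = -51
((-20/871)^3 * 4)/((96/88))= -88000/1982328933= -0.00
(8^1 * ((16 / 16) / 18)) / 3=4 / 27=0.15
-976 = -976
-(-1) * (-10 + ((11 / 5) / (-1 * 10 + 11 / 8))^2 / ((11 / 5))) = -237346 / 23805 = -9.97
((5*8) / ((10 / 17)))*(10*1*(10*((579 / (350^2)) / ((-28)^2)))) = 9843 / 240100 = 0.04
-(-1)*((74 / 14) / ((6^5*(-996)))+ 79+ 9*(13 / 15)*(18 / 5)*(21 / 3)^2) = 1971935714531 / 1355356800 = 1454.92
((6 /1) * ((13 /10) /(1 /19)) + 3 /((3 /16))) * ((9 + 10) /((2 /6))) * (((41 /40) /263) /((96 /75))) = 28.50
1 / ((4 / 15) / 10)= 75 / 2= 37.50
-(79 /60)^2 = -6241 /3600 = -1.73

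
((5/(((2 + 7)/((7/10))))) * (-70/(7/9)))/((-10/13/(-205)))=-18655/2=-9327.50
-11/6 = -1.83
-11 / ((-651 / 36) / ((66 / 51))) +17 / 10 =91753 / 36890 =2.49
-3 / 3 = -1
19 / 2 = 9.50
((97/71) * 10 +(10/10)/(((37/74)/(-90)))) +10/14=-82315/497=-165.62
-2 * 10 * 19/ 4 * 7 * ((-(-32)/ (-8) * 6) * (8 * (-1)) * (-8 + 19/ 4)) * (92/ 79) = 38176320/ 79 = 483244.56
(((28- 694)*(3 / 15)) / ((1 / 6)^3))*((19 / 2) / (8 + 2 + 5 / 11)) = -15032952 / 575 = -26144.26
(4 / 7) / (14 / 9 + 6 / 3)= 9 / 56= 0.16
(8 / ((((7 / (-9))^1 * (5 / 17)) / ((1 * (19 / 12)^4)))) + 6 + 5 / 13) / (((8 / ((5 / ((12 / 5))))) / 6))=-139821505 / 419328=-333.44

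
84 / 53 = 1.58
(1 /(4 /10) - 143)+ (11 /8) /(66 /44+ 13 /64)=-30453 /218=-139.69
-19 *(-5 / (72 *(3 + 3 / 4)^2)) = 38 / 405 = 0.09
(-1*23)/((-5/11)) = 253/5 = 50.60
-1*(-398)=398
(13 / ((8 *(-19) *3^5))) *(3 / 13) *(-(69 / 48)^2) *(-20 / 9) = -2645 / 7091712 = -0.00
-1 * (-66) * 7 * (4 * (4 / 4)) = 1848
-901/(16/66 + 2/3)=-9911/10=-991.10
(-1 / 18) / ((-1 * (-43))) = -0.00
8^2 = 64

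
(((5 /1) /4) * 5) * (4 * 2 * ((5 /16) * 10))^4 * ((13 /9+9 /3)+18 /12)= 1044921875 /72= 14512803.82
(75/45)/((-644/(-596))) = 745/483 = 1.54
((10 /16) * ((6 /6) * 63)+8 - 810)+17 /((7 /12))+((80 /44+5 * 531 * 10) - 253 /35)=25811.11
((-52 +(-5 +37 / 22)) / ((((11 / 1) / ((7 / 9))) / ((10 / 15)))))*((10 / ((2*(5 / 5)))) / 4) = -42595 / 13068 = -3.26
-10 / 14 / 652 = -5 / 4564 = -0.00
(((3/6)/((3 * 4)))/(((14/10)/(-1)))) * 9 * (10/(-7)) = 75/196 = 0.38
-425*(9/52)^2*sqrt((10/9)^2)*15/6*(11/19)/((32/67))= -70475625/1644032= -42.87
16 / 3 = 5.33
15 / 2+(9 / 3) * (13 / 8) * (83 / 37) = 5457 / 296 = 18.44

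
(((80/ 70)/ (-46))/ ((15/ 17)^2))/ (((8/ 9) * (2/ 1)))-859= -13830189/ 16100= -859.02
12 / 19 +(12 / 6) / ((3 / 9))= 126 / 19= 6.63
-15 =-15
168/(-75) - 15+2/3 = -1243/75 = -16.57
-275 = -275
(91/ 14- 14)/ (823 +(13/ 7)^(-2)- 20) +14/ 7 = 180163/ 90504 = 1.99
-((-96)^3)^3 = 692533995824480256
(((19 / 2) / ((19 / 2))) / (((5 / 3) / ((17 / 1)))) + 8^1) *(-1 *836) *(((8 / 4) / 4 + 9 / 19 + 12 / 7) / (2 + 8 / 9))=-14157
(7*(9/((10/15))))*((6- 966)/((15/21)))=-127008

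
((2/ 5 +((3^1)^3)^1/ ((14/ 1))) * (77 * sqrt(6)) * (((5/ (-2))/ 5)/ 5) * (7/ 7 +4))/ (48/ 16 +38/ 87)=-155991 * sqrt(6)/ 5980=-63.90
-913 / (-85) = 913 / 85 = 10.74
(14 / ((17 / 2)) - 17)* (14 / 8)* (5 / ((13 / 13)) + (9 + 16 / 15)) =-68817 / 170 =-404.81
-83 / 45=-1.84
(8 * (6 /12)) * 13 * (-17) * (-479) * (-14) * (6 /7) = -5081232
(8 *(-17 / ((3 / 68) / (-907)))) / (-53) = -8387936 / 159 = -52754.31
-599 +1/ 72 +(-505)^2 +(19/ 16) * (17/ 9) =36637669/ 144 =254428.26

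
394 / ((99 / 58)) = 22852 / 99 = 230.83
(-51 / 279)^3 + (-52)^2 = 2174976415 / 804357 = 2703.99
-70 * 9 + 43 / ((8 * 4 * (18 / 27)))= -40191 / 64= -627.98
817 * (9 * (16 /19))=6192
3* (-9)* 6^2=-972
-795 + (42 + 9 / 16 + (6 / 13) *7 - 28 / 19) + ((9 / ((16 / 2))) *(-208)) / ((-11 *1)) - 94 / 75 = -2382247193 / 3260400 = -730.66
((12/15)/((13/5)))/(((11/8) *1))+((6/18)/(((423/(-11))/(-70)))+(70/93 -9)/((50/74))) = -1599810881/140636925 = -11.38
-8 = -8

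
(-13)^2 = 169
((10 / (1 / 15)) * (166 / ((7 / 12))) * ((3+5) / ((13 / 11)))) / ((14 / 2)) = 26294400 / 637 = 41278.49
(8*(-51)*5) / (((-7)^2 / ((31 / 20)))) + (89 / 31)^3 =-59655661 / 1459759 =-40.87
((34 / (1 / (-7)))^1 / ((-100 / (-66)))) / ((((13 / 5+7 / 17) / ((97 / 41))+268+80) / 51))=-30023343 / 1308980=-22.94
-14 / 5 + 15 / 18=-59 / 30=-1.97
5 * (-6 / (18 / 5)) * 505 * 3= -12625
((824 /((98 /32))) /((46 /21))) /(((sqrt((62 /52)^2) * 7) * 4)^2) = 835536 /7581329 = 0.11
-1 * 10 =-10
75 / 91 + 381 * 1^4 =34746 / 91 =381.82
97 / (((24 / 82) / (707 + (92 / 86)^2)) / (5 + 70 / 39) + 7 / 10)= 919959997930 / 6639463471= 138.56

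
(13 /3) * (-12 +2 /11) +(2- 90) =-139.21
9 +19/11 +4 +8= 250/11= 22.73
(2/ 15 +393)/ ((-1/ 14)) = -5503.87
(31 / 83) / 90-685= -5116919 / 7470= -685.00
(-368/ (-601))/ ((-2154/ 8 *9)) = -0.00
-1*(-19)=19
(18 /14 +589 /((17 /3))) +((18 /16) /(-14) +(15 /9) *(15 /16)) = 101587 /952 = 106.71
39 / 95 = 0.41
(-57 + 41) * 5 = -80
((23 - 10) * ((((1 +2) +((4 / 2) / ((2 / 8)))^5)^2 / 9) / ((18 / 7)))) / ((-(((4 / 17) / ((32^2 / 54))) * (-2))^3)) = 39473093140440.96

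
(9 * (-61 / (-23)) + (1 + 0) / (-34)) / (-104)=-0.23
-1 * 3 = -3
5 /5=1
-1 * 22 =-22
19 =19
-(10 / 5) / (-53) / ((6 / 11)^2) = 121 / 954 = 0.13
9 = 9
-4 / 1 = -4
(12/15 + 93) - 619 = -525.20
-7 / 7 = -1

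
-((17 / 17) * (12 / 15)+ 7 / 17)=-103 / 85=-1.21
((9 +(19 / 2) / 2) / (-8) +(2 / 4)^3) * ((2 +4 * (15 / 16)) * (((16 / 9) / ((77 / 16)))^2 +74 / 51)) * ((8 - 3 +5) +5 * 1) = -745214605 / 3415104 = -218.21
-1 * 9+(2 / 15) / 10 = -674 / 75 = -8.99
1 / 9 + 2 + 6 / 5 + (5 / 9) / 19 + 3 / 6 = 2189 / 570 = 3.84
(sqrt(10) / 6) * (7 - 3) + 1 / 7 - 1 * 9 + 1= -55 / 7 + 2 * sqrt(10) / 3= -5.75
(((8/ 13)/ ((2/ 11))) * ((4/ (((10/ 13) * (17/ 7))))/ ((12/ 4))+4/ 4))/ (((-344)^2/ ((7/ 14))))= 4807/ 196141920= 0.00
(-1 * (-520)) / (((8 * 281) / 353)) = 22945 / 281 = 81.65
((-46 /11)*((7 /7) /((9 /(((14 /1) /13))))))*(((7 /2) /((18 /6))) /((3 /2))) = -4508 /11583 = -0.39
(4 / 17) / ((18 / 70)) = 140 / 153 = 0.92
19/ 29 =0.66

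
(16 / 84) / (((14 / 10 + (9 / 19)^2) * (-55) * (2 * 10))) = -361 / 3386460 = -0.00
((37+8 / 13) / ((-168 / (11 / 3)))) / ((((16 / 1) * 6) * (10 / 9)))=-1793 / 232960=-0.01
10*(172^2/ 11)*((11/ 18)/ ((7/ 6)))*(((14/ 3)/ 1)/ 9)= 591680/ 81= 7304.69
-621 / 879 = -207 / 293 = -0.71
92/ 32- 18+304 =2311/ 8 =288.88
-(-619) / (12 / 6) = 619 / 2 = 309.50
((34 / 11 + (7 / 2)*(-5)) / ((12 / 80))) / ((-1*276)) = 1585 / 4554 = 0.35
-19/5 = -3.80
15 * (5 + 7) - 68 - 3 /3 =111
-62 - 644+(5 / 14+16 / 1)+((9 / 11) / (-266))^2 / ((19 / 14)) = -4006530482 / 5809573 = -689.64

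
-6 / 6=-1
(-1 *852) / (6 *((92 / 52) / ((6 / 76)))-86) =-1846 / 105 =-17.58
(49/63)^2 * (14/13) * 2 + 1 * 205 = 217237/1053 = 206.30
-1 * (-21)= 21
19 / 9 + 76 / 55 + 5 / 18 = 3733 / 990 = 3.77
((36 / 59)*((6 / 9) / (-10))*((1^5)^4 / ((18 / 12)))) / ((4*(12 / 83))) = -83 / 1770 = -0.05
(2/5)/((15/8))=16/75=0.21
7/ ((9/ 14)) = 98/ 9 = 10.89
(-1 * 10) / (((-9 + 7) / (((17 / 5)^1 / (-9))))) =-17 / 9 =-1.89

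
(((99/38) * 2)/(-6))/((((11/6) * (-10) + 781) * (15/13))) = -3/3040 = -0.00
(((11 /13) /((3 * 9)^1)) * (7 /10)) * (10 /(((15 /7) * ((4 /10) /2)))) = 539 /1053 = 0.51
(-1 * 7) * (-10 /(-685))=-14 /137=-0.10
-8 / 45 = -0.18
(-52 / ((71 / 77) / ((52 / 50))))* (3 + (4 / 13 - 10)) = 696696 / 1775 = 392.50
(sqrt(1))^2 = 1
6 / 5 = 1.20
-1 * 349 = -349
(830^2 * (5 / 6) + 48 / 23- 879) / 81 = 39551243 / 5589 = 7076.62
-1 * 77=-77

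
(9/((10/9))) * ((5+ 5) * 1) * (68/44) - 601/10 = 7159/110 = 65.08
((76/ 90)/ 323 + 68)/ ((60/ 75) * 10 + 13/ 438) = 7595212/ 896835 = 8.47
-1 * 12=-12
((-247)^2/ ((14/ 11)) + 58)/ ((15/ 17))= 11422487/ 210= 54392.80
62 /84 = 31 /42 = 0.74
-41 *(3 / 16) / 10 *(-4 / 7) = 123 / 280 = 0.44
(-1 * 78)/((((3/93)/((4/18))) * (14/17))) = -13702/21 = -652.48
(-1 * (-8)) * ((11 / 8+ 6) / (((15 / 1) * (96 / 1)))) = 0.04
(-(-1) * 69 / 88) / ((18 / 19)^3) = 157757 / 171072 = 0.92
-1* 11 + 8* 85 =669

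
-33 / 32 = -1.03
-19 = -19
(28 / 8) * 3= 21 / 2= 10.50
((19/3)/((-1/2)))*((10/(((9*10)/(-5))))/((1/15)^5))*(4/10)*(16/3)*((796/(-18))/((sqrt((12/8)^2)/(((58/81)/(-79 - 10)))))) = 2704002.71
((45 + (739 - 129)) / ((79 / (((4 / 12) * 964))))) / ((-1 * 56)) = -157855 / 3318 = -47.58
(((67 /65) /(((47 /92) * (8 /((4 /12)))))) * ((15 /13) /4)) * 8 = 1541 /7943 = 0.19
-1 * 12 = -12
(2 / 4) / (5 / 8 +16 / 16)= 4 / 13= 0.31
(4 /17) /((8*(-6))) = -0.00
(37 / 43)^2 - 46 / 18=-30206 / 16641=-1.82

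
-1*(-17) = 17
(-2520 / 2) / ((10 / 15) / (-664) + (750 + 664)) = -1254960 / 1408343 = -0.89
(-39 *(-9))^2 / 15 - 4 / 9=369583 / 45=8212.96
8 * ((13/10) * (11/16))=143/20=7.15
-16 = -16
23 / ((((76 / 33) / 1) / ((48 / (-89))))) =-9108 / 1691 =-5.39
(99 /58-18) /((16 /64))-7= -2093 /29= -72.17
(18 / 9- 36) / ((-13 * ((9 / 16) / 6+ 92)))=1088 / 38311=0.03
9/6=3/2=1.50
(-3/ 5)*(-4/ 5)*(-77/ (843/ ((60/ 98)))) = -264/ 9835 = -0.03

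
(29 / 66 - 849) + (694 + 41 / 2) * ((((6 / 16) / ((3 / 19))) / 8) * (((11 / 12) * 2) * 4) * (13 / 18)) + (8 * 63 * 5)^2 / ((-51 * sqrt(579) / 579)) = 10449643 / 38016 - 2116800 * sqrt(579) / 17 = -2995920.90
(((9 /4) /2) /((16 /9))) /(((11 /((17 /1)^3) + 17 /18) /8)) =3581577 /669752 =5.35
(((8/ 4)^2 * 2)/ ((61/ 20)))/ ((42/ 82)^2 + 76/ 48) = 3227520/ 2271091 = 1.42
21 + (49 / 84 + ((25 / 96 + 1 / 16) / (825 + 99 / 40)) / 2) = 17145437 / 794376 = 21.58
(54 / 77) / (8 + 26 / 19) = 513 / 6853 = 0.07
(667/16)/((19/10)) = 3335/152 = 21.94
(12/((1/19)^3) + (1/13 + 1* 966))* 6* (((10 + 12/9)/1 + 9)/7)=132072686/91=1451348.20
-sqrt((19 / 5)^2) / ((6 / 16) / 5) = -152 / 3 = -50.67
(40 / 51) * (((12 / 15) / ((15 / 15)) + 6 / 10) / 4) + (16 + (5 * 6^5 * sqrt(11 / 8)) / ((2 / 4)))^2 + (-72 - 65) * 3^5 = 622080 * sqrt(22) + 424017374429 / 51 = 8316983979.11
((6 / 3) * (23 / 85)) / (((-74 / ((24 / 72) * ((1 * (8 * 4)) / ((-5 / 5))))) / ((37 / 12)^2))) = 1702 / 2295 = 0.74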